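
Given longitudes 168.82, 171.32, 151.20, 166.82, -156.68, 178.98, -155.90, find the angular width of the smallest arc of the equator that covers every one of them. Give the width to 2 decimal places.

52.90°

Sort the longitudes: -156.68°, -155.90°, +151.20°, +166.82°, +168.82°, +171.32°, +178.98°.
Eastward gaps between consecutive values (wrapping around): 0.78°, 307.10°, 15.62°, 2.00°, 2.50°, 7.66°, 24.34°.
Largest gap = 307.10° ⇒ minimal covering band is its complement: 360° − 307.10° = 52.90°.
Band runs from +151.20° eastward to -155.90°, crossing the antimeridian.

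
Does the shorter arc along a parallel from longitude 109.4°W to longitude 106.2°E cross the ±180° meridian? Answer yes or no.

Yes

Naïve |106.2 − -109.4| = 215.6° > 180°, so the shorter arc goes the other way round — across 180°.
Signed shortest Δλ = ((106.2 − -109.4 + 180) mod 360) − 180 = -144.4°.
Going west by 144.4° from -109.4° passes through 180° before reaching +106.2°.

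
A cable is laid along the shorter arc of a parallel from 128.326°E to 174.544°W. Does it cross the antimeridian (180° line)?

Naïve |-174.544 − 128.326| = 302.87° > 180°, so the shorter arc goes the other way round — across 180°.
Signed shortest Δλ = ((-174.544 − 128.326 + 180) mod 360) − 180 = 57.13°.
Going east by 57.13° from +128.326° passes through 180° before reaching -174.544°.

Yes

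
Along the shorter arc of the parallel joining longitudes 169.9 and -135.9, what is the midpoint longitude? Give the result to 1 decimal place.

-163.0°

Signed shortest Δλ from +169.9° to -135.9° is +54.2°.
Midpoint longitude = +169.9° + (+54.2°)/2 = +169.9° + 27.1° = +197.0°.
Normalise into (−180°, 180°]: -163.0°.
(The naïve average (+169.9 + -135.9)/2 = 17.0° is on the wrong side of the globe.)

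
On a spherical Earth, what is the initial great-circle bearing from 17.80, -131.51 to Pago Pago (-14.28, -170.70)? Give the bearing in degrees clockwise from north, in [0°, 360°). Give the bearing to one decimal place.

232.8°

Δλ = -170.70 − -131.51 = -39.19°.
θ = atan2( sin Δλ · cos φ₂ , cos φ₁ · sin φ₂ − sin φ₁ · cos φ₂ · cos Δλ )
  = atan2(-0.61237, -0.46446) = -127.179° → normalised to [0°, 360°): 232.821°.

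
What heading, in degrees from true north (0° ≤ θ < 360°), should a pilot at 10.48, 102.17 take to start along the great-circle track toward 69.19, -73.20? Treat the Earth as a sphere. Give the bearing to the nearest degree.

358°

Δλ = -73.20 − 102.17 = -175.37°.
θ = atan2( sin Δλ · cos φ₂ , cos φ₁ · sin φ₂ − sin φ₁ · cos φ₂ · cos Δλ )
  = atan2(-0.02868, 0.98358) = -1.670° → normalised to [0°, 360°): 358.330°.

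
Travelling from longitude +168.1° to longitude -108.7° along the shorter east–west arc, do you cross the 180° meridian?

Yes

Naïve |-108.7 − 168.1| = 276.8° > 180°, so the shorter arc goes the other way round — across 180°.
Signed shortest Δλ = ((-108.7 − 168.1 + 180) mod 360) − 180 = 83.2°.
Going east by 83.2° from +168.1° passes through 180° before reaching -108.7°.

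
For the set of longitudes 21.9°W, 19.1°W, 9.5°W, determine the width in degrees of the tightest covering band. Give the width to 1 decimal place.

Sort the longitudes: -21.9°, -19.1°, -9.5°.
Eastward gaps between consecutive values (wrapping around): 2.8°, 9.6°, 347.6°.
Largest gap = 347.6° ⇒ minimal covering band is its complement: 360° − 347.6° = 12.4°.
Band runs from -21.9° eastward to -9.5°.

12.4°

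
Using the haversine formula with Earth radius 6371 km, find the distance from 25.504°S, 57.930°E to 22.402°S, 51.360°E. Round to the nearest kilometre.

Δλ = 51.360 − 57.930 = -6.570°.
Δφ = -22.402 − -25.504 = 3.102°.
a = sin²(Δφ/2) + cos φ₁ · cos φ₂ · sin²(Δλ/2) = 0.003473.
c = 2·atan2(√a, √(1−a)) = 0.11793 rad → d = 6371·c ≈ 751.30 km.

751 km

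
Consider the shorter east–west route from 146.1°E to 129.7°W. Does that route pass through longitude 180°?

Yes

Naïve |-129.7 − 146.1| = 275.8° > 180°, so the shorter arc goes the other way round — across 180°.
Signed shortest Δλ = ((-129.7 − 146.1 + 180) mod 360) − 180 = 84.2°.
Going east by 84.2° from +146.1° passes through 180° before reaching -129.7°.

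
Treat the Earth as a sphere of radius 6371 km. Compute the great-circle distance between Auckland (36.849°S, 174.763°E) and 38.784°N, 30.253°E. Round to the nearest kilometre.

Δλ = 30.253 − 174.763 = -144.510°.
Δφ = 38.784 − -36.849 = 75.633°.
a = sin²(Δφ/2) + cos φ₁ · cos φ₂ · sin²(Δλ/2) = 0.941771.
c = 2·atan2(√a, √(1−a)) = 2.65417 rad → d = 6371·c ≈ 16909.70 km.

16910 km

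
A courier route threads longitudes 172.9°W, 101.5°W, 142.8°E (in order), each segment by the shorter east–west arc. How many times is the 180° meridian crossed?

1

Leg 1: -172.9° → -101.5°, shortest Δλ = 71.4° (east) — does not cross 180°.
Leg 2: -101.5° → +142.8°, shortest Δλ = -115.7° (west) — crosses 180°.
Total crossings: 1.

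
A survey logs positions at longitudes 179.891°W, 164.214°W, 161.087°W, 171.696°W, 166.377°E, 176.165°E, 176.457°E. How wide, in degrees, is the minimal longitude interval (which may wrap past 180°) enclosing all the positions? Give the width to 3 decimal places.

Sort the longitudes: -179.891°, -171.696°, -164.214°, -161.087°, +166.377°, +176.165°, +176.457°.
Eastward gaps between consecutive values (wrapping around): 8.195°, 7.482°, 3.127°, 327.464°, 9.788°, 0.292°, 3.652°.
Largest gap = 327.464° ⇒ minimal covering band is its complement: 360° − 327.464° = 32.536°.
Band runs from +166.377° eastward to -161.087°, crossing the antimeridian.

32.536°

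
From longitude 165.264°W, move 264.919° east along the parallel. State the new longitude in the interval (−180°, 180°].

99.655°E

Start at -165.264°; shift +264.919° → +99.655°.
+99.655° already lies in (−180°, 180°].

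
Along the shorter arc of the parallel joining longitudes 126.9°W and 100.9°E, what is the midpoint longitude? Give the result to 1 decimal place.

Signed shortest Δλ from -126.9° to +100.9° is -132.2°.
Midpoint longitude = -126.9° + (-132.2°)/2 = -126.9° − 66.1° = -193.0°.
Normalise into (−180°, 180°]: +167.0°.
(The naïve average (-126.9 + +100.9)/2 = -13.0° is on the wrong side of the globe.)

167.0°E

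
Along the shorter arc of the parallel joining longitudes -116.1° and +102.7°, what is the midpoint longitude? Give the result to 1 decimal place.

+173.3°

Signed shortest Δλ from -116.1° to +102.7° is -141.2°.
Midpoint longitude = -116.1° + (-141.2°)/2 = -116.1° − 70.6° = -186.7°.
Normalise into (−180°, 180°]: +173.3°.
(The naïve average (-116.1 + +102.7)/2 = -6.7° is on the wrong side of the globe.)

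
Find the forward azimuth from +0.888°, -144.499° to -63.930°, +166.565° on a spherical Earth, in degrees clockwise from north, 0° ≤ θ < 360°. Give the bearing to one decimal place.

200.2°

Δλ = 166.565 − -144.499 = 311.064°; wrapped into (−180°, 180°]: -48.936°.
θ = atan2( sin Δλ · cos φ₂ , cos φ₁ · sin φ₂ − sin φ₁ · cos φ₂ · cos Δλ )
  = atan2(-0.33135, -0.90262) = -159.842° → normalised to [0°, 360°): 200.158°.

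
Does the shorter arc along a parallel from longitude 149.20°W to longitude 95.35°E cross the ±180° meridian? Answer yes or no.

Naïve |95.35 − -149.20| = 244.55° > 180°, so the shorter arc goes the other way round — across 180°.
Signed shortest Δλ = ((95.35 − -149.20 + 180) mod 360) − 180 = -115.45°.
Going west by 115.45° from -149.20° passes through 180° before reaching +95.35°.

Yes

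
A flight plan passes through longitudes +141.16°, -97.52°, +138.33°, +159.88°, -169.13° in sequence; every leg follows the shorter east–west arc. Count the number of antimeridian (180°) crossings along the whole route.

Leg 1: +141.16° → -97.52°, shortest Δλ = 121.32° (east) — crosses 180°.
Leg 2: -97.52° → +138.33°, shortest Δλ = -124.15° (west) — crosses 180°.
Leg 3: +138.33° → +159.88°, shortest Δλ = 21.55° (east) — does not cross 180°.
Leg 4: +159.88° → -169.13°, shortest Δλ = 30.99° (east) — crosses 180°.
Total crossings: 3.

3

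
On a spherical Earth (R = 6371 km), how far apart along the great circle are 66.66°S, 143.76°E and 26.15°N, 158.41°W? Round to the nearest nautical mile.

6150 nmi

Δλ = -158.41 − 143.76 = -302.17°; wrapped into (−180°, 180°]: 57.83°.
Δφ = 26.15 − -66.66 = 92.81°.
a = sin²(Δφ/2) + cos φ₁ · cos φ₂ · sin²(Δλ/2) = 0.607653.
c = 2·atan2(√a, √(1−a)) = 1.78780 rad → d = 6371·c ≈ 11390.09 km ≈ 6150.16 nmi.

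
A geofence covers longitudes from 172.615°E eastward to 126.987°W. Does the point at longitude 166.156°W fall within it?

Band width going east from +172.615° to -126.987°: ((-126.987 − 172.615) mod 360) = 60.398°.
Offset of -166.156° east of the west edge: ((-166.156 − 172.615) mod 360) = 21.229°.
21.229° ≤ 60.398° ⇒ inside.

Yes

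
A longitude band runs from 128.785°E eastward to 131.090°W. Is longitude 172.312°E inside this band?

Band width going east from +128.785° to -131.090°: ((-131.090 − 128.785) mod 360) = 100.125°.
Offset of +172.312° east of the west edge: ((172.312 − 128.785) mod 360) = 43.527°.
43.527° ≤ 100.125° ⇒ inside.

Yes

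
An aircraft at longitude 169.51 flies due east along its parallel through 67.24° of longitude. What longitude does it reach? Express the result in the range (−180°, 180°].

Start at +169.51°; shift +67.24° → +236.75°.
+236.75° lies outside (−180°, 180°]; subtract 360° → -123.25°.

-123.25°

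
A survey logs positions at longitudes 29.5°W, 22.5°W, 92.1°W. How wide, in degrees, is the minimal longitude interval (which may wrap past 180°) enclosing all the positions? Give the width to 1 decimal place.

69.6°

Sort the longitudes: -92.1°, -29.5°, -22.5°.
Eastward gaps between consecutive values (wrapping around): 62.6°, 7.0°, 290.4°.
Largest gap = 290.4° ⇒ minimal covering band is its complement: 360° − 290.4° = 69.6°.
Band runs from -92.1° eastward to -22.5°.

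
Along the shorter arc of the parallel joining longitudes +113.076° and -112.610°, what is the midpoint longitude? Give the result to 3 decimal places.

Signed shortest Δλ from +113.076° to -112.610° is +134.314°.
Midpoint longitude = +113.076° + (+134.314°)/2 = +113.076° + 67.157° = +180.233°.
Normalise into (−180°, 180°]: -179.767°.
(The naïve average (+113.076 + -112.610)/2 = 0.233° is on the wrong side of the globe.)

-179.767°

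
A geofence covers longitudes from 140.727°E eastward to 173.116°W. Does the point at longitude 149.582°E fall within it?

Yes

Band width going east from +140.727° to -173.116°: ((-173.116 − 140.727) mod 360) = 46.157°.
Offset of +149.582° east of the west edge: ((149.582 − 140.727) mod 360) = 8.855°.
8.855° ≤ 46.157° ⇒ inside.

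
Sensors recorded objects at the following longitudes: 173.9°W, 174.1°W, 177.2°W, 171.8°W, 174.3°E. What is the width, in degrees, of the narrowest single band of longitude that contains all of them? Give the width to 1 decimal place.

Sort the longitudes: -177.2°, -174.1°, -173.9°, -171.8°, +174.3°.
Eastward gaps between consecutive values (wrapping around): 3.1°, 0.2°, 2.1°, 346.1°, 8.5°.
Largest gap = 346.1° ⇒ minimal covering band is its complement: 360° − 346.1° = 13.9°.
Band runs from +174.3° eastward to -171.8°, crossing the antimeridian.

13.9°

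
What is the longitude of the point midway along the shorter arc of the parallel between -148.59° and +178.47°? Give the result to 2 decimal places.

Signed shortest Δλ from -148.59° to +178.47° is -32.94°.
Midpoint longitude = -148.59° + (-32.94°)/2 = -148.59° − 16.47° = -165.06°.
(The naïve average (-148.59 + +178.47)/2 = 14.94° is on the wrong side of the globe.)

-165.06°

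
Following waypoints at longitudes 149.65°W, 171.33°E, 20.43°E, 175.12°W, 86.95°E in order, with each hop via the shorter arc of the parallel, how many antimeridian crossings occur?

Leg 1: -149.65° → +171.33°, shortest Δλ = -39.02° (west) — crosses 180°.
Leg 2: +171.33° → +20.43°, shortest Δλ = -150.9° (west) — does not cross 180°.
Leg 3: +20.43° → -175.12°, shortest Δλ = 164.45° (east) — crosses 180°.
Leg 4: -175.12° → +86.95°, shortest Δλ = -97.93° (west) — crosses 180°.
Total crossings: 3.

3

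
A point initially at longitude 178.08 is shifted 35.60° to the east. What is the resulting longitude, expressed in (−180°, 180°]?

Start at +178.08°; shift +35.60° → +213.68°.
+213.68° lies outside (−180°, 180°]; subtract 360° → -146.32°.

-146.32°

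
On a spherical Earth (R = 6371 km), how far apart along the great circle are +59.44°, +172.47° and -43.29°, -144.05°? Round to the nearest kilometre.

12096 km

Δλ = -144.05 − 172.47 = -316.52°; wrapped into (−180°, 180°]: 43.48°.
Δφ = -43.29 − 59.44 = -102.73°.
a = sin²(Δφ/2) + cos φ₁ · cos φ₂ · sin²(Δλ/2) = 0.660952.
c = 2·atan2(√a, √(1−a)) = 1.89854 rad → d = 6371·c ≈ 12095.58 km.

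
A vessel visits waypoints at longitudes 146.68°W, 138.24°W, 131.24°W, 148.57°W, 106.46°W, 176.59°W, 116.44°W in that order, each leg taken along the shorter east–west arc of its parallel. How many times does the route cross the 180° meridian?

0

Leg 1: -146.68° → -138.24°, shortest Δλ = 8.44° (east) — does not cross 180°.
Leg 2: -138.24° → -131.24°, shortest Δλ = 7.0° (east) — does not cross 180°.
Leg 3: -131.24° → -148.57°, shortest Δλ = -17.33° (west) — does not cross 180°.
Leg 4: -148.57° → -106.46°, shortest Δλ = 42.11° (east) — does not cross 180°.
Leg 5: -106.46° → -176.59°, shortest Δλ = -70.13° (west) — does not cross 180°.
Leg 6: -176.59° → -116.44°, shortest Δλ = 60.15° (east) — does not cross 180°.
Total crossings: 0.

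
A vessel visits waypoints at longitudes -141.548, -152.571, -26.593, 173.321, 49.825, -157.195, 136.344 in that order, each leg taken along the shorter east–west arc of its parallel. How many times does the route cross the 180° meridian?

3

Leg 1: -141.548° → -152.571°, shortest Δλ = -11.023° (west) — does not cross 180°.
Leg 2: -152.571° → -26.593°, shortest Δλ = 125.978° (east) — does not cross 180°.
Leg 3: -26.593° → +173.321°, shortest Δλ = -160.086° (west) — crosses 180°.
Leg 4: +173.321° → +49.825°, shortest Δλ = -123.496° (west) — does not cross 180°.
Leg 5: +49.825° → -157.195°, shortest Δλ = 152.98° (east) — crosses 180°.
Leg 6: -157.195° → +136.344°, shortest Δλ = -66.461° (west) — crosses 180°.
Total crossings: 3.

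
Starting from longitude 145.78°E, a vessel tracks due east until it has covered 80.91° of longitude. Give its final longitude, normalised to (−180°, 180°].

Start at +145.78°; shift +80.91° → +226.69°.
+226.69° lies outside (−180°, 180°]; subtract 360° → -133.31°.

133.31°W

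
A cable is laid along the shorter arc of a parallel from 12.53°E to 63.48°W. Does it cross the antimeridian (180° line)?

Signed shortest Δλ = ((-63.48 − 12.53 + 180) mod 360) − 180 = -76.01°.
Going west by 76.01° from +12.53° reaches -63.48° without touching 180°.

No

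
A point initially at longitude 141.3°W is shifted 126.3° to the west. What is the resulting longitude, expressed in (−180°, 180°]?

Start at -141.3°; shift −126.3° → -267.6°.
-267.6° lies outside (−180°, 180°]; add 360° → +92.4°.

92.4°E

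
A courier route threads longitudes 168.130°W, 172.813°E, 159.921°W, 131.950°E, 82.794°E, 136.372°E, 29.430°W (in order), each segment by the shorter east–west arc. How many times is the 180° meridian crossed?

3

Leg 1: -168.130° → +172.813°, shortest Δλ = -19.057° (west) — crosses 180°.
Leg 2: +172.813° → -159.921°, shortest Δλ = 27.266° (east) — crosses 180°.
Leg 3: -159.921° → +131.950°, shortest Δλ = -68.129° (west) — crosses 180°.
Leg 4: +131.950° → +82.794°, shortest Δλ = -49.156° (west) — does not cross 180°.
Leg 5: +82.794° → +136.372°, shortest Δλ = 53.578° (east) — does not cross 180°.
Leg 6: +136.372° → -29.430°, shortest Δλ = -165.802° (west) — does not cross 180°.
Total crossings: 3.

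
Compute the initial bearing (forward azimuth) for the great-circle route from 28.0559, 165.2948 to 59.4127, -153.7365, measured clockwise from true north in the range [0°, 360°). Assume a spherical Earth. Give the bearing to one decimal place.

Δλ = -153.7365 − 165.2948 = -319.0313°; wrapped into (−180°, 180°]: 40.9687°.
θ = atan2( sin Δλ · cos φ₂ , cos φ₁ · sin φ₂ − sin φ₁ · cos φ₂ · cos Δλ )
  = atan2(0.33363, 0.57899) = 29.952° → normalised to [0°, 360°): 29.952°.

30.0°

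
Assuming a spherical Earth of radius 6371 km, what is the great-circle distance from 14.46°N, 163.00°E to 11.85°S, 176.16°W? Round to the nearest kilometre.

3719 km

Δλ = -176.16 − 163.00 = -339.16°; wrapped into (−180°, 180°]: 20.84°.
Δφ = -11.85 − 14.46 = -26.31°.
a = sin²(Δφ/2) + cos φ₁ · cos φ₂ · sin²(Δλ/2) = 0.082795.
c = 2·atan2(√a, √(1−a)) = 0.58374 rad → d = 6371·c ≈ 3718.99 km.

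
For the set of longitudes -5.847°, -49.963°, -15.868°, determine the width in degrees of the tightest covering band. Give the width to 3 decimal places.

Sort the longitudes: -49.963°, -15.868°, -5.847°.
Eastward gaps between consecutive values (wrapping around): 34.095°, 10.021°, 315.884°.
Largest gap = 315.884° ⇒ minimal covering band is its complement: 360° − 315.884° = 44.116°.
Band runs from -49.963° eastward to -5.847°.

44.116°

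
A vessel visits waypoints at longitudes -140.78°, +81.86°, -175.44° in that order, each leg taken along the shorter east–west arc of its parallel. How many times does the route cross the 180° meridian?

Leg 1: -140.78° → +81.86°, shortest Δλ = -137.36° (west) — crosses 180°.
Leg 2: +81.86° → -175.44°, shortest Δλ = 102.7° (east) — crosses 180°.
Total crossings: 2.

2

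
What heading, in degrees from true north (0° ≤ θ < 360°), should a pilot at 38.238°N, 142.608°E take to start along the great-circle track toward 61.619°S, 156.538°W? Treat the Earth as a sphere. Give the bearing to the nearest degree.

154°

Δλ = -156.538 − 142.608 = -299.146°; wrapped into (−180°, 180°]: 60.854°.
θ = atan2( sin Δλ · cos φ₂ , cos φ₁ · sin φ₂ − sin φ₁ · cos φ₂ · cos Δλ )
  = atan2(0.41515, -0.83433) = 153.546° → normalised to [0°, 360°): 153.546°.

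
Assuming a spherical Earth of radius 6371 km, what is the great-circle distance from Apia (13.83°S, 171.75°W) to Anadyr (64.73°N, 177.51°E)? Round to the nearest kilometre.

Δλ = 177.51 − -171.75 = 349.26°; wrapped into (−180°, 180°]: -10.74°.
Δφ = 64.73 − -13.83 = 78.56°.
a = sin²(Δφ/2) + cos φ₁ · cos φ₂ · sin²(Δλ/2) = 0.404460.
c = 2·atan2(√a, √(1−a)) = 1.37853 rad → d = 6371·c ≈ 8782.64 km.

8783 km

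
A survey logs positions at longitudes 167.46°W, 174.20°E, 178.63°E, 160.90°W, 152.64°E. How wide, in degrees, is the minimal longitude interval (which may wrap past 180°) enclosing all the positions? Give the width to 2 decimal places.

Sort the longitudes: -167.46°, -160.90°, +152.64°, +174.20°, +178.63°.
Eastward gaps between consecutive values (wrapping around): 6.56°, 313.54°, 21.56°, 4.43°, 13.91°.
Largest gap = 313.54° ⇒ minimal covering band is its complement: 360° − 313.54° = 46.46°.
Band runs from +152.64° eastward to -160.90°, crossing the antimeridian.

46.46°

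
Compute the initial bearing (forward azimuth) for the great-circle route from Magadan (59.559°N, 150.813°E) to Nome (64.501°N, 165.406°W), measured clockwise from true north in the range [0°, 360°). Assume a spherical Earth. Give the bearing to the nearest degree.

Δλ = -165.406 − 150.813 = -316.219°; wrapped into (−180°, 180°]: 43.781°.
θ = atan2( sin Δλ · cos φ₂ , cos φ₁ · sin φ₂ − sin φ₁ · cos φ₂ · cos Δλ )
  = atan2(0.29786, 0.18933) = 57.558° → normalised to [0°, 360°): 57.558°.

58°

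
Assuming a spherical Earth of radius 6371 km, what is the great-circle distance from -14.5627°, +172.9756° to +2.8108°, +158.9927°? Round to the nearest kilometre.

2471 km

Δλ = 158.9927 − 172.9756 = -13.9829°.
Δφ = 2.8108 − -14.5627 = 17.3735°.
a = sin²(Δφ/2) + cos φ₁ · cos φ₂ · sin²(Δλ/2) = 0.037134.
c = 2·atan2(√a, √(1−a)) = 0.38783 rad → d = 6371·c ≈ 2470.85 km.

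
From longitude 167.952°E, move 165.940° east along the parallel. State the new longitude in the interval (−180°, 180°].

26.108°W

Start at +167.952°; shift +165.940° → +333.892°.
+333.892° lies outside (−180°, 180°]; subtract 360° → -26.108°.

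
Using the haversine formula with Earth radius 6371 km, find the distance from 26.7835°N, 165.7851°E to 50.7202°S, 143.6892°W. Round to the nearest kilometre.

9941 km

Δλ = -143.6892 − 165.7851 = -309.4743°; wrapped into (−180°, 180°]: 50.5257°.
Δφ = -50.7202 − 26.7835 = -77.5037°.
a = sin²(Δφ/2) + cos φ₁ · cos φ₂ · sin²(Δλ/2) = 0.494751.
c = 2·atan2(√a, √(1−a)) = 1.56030 rad → d = 6371·c ≈ 9940.66 km.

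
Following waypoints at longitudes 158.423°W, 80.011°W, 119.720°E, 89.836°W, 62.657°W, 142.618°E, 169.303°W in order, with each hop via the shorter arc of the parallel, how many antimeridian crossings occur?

4

Leg 1: -158.423° → -80.011°, shortest Δλ = 78.412° (east) — does not cross 180°.
Leg 2: -80.011° → +119.720°, shortest Δλ = -160.269° (west) — crosses 180°.
Leg 3: +119.720° → -89.836°, shortest Δλ = 150.444° (east) — crosses 180°.
Leg 4: -89.836° → -62.657°, shortest Δλ = 27.179° (east) — does not cross 180°.
Leg 5: -62.657° → +142.618°, shortest Δλ = -154.725° (west) — crosses 180°.
Leg 6: +142.618° → -169.303°, shortest Δλ = 48.079° (east) — crosses 180°.
Total crossings: 4.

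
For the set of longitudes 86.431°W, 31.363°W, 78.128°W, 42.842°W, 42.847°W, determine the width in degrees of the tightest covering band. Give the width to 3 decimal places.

Sort the longitudes: -86.431°, -78.128°, -42.847°, -42.842°, -31.363°.
Eastward gaps between consecutive values (wrapping around): 8.303°, 35.281°, 0.005°, 11.479°, 304.932°.
Largest gap = 304.932° ⇒ minimal covering band is its complement: 360° − 304.932° = 55.068°.
Band runs from -86.431° eastward to -31.363°.

55.068°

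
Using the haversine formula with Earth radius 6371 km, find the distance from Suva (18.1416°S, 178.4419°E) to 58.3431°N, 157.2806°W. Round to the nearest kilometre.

8792 km

Δλ = -157.2806 − 178.4419 = -335.7225°; wrapped into (−180°, 180°]: 24.2775°.
Δφ = 58.3431 − -18.1416 = 76.4847°.
a = sin²(Δφ/2) + cos φ₁ · cos φ₂ · sin²(Δλ/2) = 0.405201.
c = 2·atan2(√a, √(1−a)) = 1.38004 rad → d = 6371·c ≈ 8792.25 km.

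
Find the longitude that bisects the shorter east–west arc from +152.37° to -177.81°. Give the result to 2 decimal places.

+167.28°

Signed shortest Δλ from +152.37° to -177.81° is +29.82°.
Midpoint longitude = +152.37° + (+29.82°)/2 = +152.37° + 14.91° = +167.28°.
(The naïve average (+152.37 + -177.81)/2 = -12.72° is on the wrong side of the globe.)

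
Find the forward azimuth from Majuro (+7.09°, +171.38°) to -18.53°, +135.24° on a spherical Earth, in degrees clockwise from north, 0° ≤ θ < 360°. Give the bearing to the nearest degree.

Δλ = 135.24 − 171.38 = -36.14°.
θ = atan2( sin Δλ · cos φ₂ , cos φ₁ · sin φ₂ − sin φ₁ · cos φ₂ · cos Δλ )
  = atan2(-0.55919, -0.40988) = -126.241° → normalised to [0°, 360°): 233.759°.

234°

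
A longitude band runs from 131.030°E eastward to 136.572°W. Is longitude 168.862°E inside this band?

Band width going east from +131.030° to -136.572°: ((-136.572 − 131.030) mod 360) = 92.398°.
Offset of +168.862° east of the west edge: ((168.862 − 131.030) mod 360) = 37.832°.
37.832° ≤ 92.398° ⇒ inside.

Yes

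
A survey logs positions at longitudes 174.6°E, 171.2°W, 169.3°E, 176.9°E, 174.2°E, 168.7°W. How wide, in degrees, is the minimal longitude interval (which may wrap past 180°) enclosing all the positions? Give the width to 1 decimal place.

22.0°

Sort the longitudes: -171.2°, -168.7°, +169.3°, +174.2°, +174.6°, +176.9°.
Eastward gaps between consecutive values (wrapping around): 2.5°, 338.0°, 4.9°, 0.4°, 2.3°, 11.9°.
Largest gap = 338.0° ⇒ minimal covering band is its complement: 360° − 338.0° = 22.0°.
Band runs from +169.3° eastward to -168.7°, crossing the antimeridian.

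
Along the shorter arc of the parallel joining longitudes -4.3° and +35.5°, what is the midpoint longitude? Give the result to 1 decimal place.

+15.6°

Signed shortest Δλ from -4.3° to +35.5° is +39.8°.
Midpoint longitude = -4.3° + (+39.8°)/2 = -4.3° + 19.9° = +15.6°.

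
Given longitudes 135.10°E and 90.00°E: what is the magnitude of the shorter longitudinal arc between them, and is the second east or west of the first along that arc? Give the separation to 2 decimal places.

45.10° west

Raw difference: 90.00 − 135.10 = -45.1°.
Normalise into (−180°, 180°]: -45.1° stays -45.1°.
Negative ⇒ the second point lies to the west; separation 45.10°.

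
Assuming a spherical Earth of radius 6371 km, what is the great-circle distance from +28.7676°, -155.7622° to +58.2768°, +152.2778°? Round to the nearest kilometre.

Δλ = 152.2778 − -155.7622 = 308.0400°; wrapped into (−180°, 180°]: -51.9600°.
Δφ = 58.2768 − 28.7676 = 29.5092°.
a = sin²(Δφ/2) + cos φ₁ · cos φ₂ · sin²(Δλ/2) = 0.153309.
c = 2·atan2(√a, √(1−a)) = 0.80463 rad → d = 6371·c ≈ 5126.27 km.

5126 km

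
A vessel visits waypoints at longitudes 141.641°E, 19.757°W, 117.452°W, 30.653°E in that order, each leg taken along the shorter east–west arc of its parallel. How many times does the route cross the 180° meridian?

Leg 1: +141.641° → -19.757°, shortest Δλ = -161.398° (west) — does not cross 180°.
Leg 2: -19.757° → -117.452°, shortest Δλ = -97.695° (west) — does not cross 180°.
Leg 3: -117.452° → +30.653°, shortest Δλ = 148.105° (east) — does not cross 180°.
Total crossings: 0.

0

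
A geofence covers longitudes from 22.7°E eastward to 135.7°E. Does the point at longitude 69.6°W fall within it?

No

Band width going east from +22.7° to +135.7°: ((135.7 − 22.7) mod 360) = 113.0°.
Offset of -69.6° east of the west edge: ((-69.6 − 22.7) mod 360) = 267.7°.
267.7° > 113.0° ⇒ outside.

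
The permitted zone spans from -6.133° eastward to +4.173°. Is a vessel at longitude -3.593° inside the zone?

Yes

Band width going east from -6.133° to +4.173°: ((4.173 − -6.133) mod 360) = 10.306°.
Offset of -3.593° east of the west edge: ((-3.593 − -6.133) mod 360) = 2.540°.
2.540° ≤ 10.306° ⇒ inside.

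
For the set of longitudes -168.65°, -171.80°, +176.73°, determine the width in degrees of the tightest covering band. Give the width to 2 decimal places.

Sort the longitudes: -171.80°, -168.65°, +176.73°.
Eastward gaps between consecutive values (wrapping around): 3.15°, 345.38°, 11.47°.
Largest gap = 345.38° ⇒ minimal covering band is its complement: 360° − 345.38° = 14.62°.
Band runs from +176.73° eastward to -168.65°, crossing the antimeridian.

14.62°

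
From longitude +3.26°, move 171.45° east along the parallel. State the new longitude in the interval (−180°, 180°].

Start at +3.26°; shift +171.45° → +174.71°.
+174.71° already lies in (−180°, 180°].

+174.71°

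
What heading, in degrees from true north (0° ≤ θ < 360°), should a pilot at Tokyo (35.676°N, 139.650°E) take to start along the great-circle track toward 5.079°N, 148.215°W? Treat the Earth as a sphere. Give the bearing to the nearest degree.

96°

Δλ = -148.215 − 139.650 = -287.865°; wrapped into (−180°, 180°]: 72.135°.
θ = atan2( sin Δλ · cos φ₂ , cos φ₁ · sin φ₂ − sin φ₁ · cos φ₂ · cos Δλ )
  = atan2(0.94804, -0.10629) = 96.397° → normalised to [0°, 360°): 96.397°.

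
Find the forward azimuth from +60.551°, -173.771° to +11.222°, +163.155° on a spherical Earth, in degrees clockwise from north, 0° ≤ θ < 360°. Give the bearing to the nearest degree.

Δλ = 163.155 − -173.771 = 336.926°; wrapped into (−180°, 180°]: -23.074°.
θ = atan2( sin Δλ · cos φ₂ , cos φ₁ · sin φ₂ − sin φ₁ · cos φ₂ · cos Δλ )
  = atan2(-0.38443, -0.69013) = -150.881° → normalised to [0°, 360°): 209.119°.

209°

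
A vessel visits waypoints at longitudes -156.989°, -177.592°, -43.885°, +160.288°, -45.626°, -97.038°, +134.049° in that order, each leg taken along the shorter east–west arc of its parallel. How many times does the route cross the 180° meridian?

3

Leg 1: -156.989° → -177.592°, shortest Δλ = -20.603° (west) — does not cross 180°.
Leg 2: -177.592° → -43.885°, shortest Δλ = 133.707° (east) — does not cross 180°.
Leg 3: -43.885° → +160.288°, shortest Δλ = -155.827° (west) — crosses 180°.
Leg 4: +160.288° → -45.626°, shortest Δλ = 154.086° (east) — crosses 180°.
Leg 5: -45.626° → -97.038°, shortest Δλ = -51.412° (west) — does not cross 180°.
Leg 6: -97.038° → +134.049°, shortest Δλ = -128.913° (west) — crosses 180°.
Total crossings: 3.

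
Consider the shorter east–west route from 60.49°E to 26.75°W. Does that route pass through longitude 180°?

No

Signed shortest Δλ = ((-26.75 − 60.49 + 180) mod 360) − 180 = -87.24°.
Going west by 87.24° from +60.49° reaches -26.75° without touching 180°.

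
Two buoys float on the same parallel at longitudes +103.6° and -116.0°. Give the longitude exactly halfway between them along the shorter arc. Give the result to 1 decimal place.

+173.8°

Signed shortest Δλ from +103.6° to -116.0° is +140.4°.
Midpoint longitude = +103.6° + (+140.4°)/2 = +103.6° + 70.2° = +173.8°.
(The naïve average (+103.6 + -116.0)/2 = -6.2° is on the wrong side of the globe.)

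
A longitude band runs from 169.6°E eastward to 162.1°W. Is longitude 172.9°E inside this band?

Yes

Band width going east from +169.6° to -162.1°: ((-162.1 − 169.6) mod 360) = 28.3°.
Offset of +172.9° east of the west edge: ((172.9 − 169.6) mod 360) = 3.3°.
3.3° ≤ 28.3° ⇒ inside.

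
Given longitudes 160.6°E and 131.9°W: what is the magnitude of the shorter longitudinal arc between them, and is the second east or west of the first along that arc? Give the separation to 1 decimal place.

67.5° east

Raw difference: -131.9 − 160.6 = -292.5°.
Normalise into (−180°, 180°]: -292.5° + 360° = 67.5°.
Positive ⇒ the second point lies to the east; separation 67.5°.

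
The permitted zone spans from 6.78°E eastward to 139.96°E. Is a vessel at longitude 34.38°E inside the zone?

Yes

Band width going east from +6.78° to +139.96°: ((139.96 − 6.78) mod 360) = 133.18°.
Offset of +34.38° east of the west edge: ((34.38 − 6.78) mod 360) = 27.60°.
27.60° ≤ 133.18° ⇒ inside.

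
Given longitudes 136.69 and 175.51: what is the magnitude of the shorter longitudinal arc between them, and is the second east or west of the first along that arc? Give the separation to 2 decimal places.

Raw difference: 175.51 − 136.69 = 38.82°.
Normalise into (−180°, 180°]: 38.82° stays 38.82°.
Positive ⇒ the second point lies to the east; separation 38.82°.

38.82° east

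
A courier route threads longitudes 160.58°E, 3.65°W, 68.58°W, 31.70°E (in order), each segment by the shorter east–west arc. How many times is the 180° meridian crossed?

0

Leg 1: +160.58° → -3.65°, shortest Δλ = -164.23° (west) — does not cross 180°.
Leg 2: -3.65° → -68.58°, shortest Δλ = -64.93° (west) — does not cross 180°.
Leg 3: -68.58° → +31.70°, shortest Δλ = 100.28° (east) — does not cross 180°.
Total crossings: 0.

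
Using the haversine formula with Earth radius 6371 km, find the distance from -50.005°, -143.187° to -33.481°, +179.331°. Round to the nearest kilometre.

Δλ = 179.331 − -143.187 = 322.518°; wrapped into (−180°, 180°]: -37.482°.
Δφ = -33.481 − -50.005 = 16.524°.
a = sin²(Δφ/2) + cos φ₁ · cos φ₂ · sin²(Δλ/2) = 0.075987.
c = 2·atan2(√a, √(1−a)) = 0.55855 rad → d = 6371·c ≈ 3558.51 km.

3559 km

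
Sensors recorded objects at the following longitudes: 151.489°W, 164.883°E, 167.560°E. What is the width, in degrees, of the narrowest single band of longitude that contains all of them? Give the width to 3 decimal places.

Sort the longitudes: -151.489°, +164.883°, +167.560°.
Eastward gaps between consecutive values (wrapping around): 316.372°, 2.677°, 40.951°.
Largest gap = 316.372° ⇒ minimal covering band is its complement: 360° − 316.372° = 43.628°.
Band runs from +164.883° eastward to -151.489°, crossing the antimeridian.

43.628°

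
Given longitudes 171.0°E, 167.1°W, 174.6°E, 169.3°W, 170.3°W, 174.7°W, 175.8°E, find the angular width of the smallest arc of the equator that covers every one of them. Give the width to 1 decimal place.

Sort the longitudes: -174.7°, -170.3°, -169.3°, -167.1°, +171.0°, +174.6°, +175.8°.
Eastward gaps between consecutive values (wrapping around): 4.4°, 1.0°, 2.2°, 338.1°, 3.6°, 1.2°, 9.5°.
Largest gap = 338.1° ⇒ minimal covering band is its complement: 360° − 338.1° = 21.9°.
Band runs from +171.0° eastward to -167.1°, crossing the antimeridian.

21.9°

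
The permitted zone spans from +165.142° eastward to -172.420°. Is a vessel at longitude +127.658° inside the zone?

Band width going east from +165.142° to -172.420°: ((-172.420 − 165.142) mod 360) = 22.438°.
Offset of +127.658° east of the west edge: ((127.658 − 165.142) mod 360) = 322.516°.
322.516° > 22.438° ⇒ outside.

No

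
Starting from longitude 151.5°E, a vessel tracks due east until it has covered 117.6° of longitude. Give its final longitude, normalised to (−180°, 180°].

Start at +151.5°; shift +117.6° → +269.1°.
+269.1° lies outside (−180°, 180°]; subtract 360° → -90.9°.

90.9°W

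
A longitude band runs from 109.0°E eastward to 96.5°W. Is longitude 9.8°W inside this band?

Band width going east from +109.0° to -96.5°: ((-96.5 − 109.0) mod 360) = 154.5°.
Offset of -9.8° east of the west edge: ((-9.8 − 109.0) mod 360) = 241.2°.
241.2° > 154.5° ⇒ outside.

No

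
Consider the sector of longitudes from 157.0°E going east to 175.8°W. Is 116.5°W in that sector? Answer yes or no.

No

Band width going east from +157.0° to -175.8°: ((-175.8 − 157.0) mod 360) = 27.2°.
Offset of -116.5° east of the west edge: ((-116.5 − 157.0) mod 360) = 86.5°.
86.5° > 27.2° ⇒ outside.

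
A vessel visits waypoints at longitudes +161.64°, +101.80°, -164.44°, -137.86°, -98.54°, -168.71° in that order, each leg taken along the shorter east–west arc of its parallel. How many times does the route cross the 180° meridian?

1

Leg 1: +161.64° → +101.80°, shortest Δλ = -59.84° (west) — does not cross 180°.
Leg 2: +101.80° → -164.44°, shortest Δλ = 93.76° (east) — crosses 180°.
Leg 3: -164.44° → -137.86°, shortest Δλ = 26.58° (east) — does not cross 180°.
Leg 4: -137.86° → -98.54°, shortest Δλ = 39.32° (east) — does not cross 180°.
Leg 5: -98.54° → -168.71°, shortest Δλ = -70.17° (west) — does not cross 180°.
Total crossings: 1.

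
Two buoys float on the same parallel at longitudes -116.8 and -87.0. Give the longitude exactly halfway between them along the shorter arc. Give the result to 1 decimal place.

-101.9°

Signed shortest Δλ from -116.8° to -87.0° is +29.8°.
Midpoint longitude = -116.8° + (+29.8°)/2 = -116.8° + 14.9° = -101.9°.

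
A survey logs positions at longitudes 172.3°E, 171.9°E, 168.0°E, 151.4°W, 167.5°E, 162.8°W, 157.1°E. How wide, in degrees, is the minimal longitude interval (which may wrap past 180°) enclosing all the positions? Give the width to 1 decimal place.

51.5°

Sort the longitudes: -162.8°, -151.4°, +157.1°, +167.5°, +168.0°, +171.9°, +172.3°.
Eastward gaps between consecutive values (wrapping around): 11.4°, 308.5°, 10.4°, 0.5°, 3.9°, 0.4°, 24.9°.
Largest gap = 308.5° ⇒ minimal covering band is its complement: 360° − 308.5° = 51.5°.
Band runs from +157.1° eastward to -151.4°, crossing the antimeridian.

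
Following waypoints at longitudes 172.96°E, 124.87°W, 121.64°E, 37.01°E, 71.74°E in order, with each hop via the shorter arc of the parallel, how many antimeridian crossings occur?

Leg 1: +172.96° → -124.87°, shortest Δλ = 62.17° (east) — crosses 180°.
Leg 2: -124.87° → +121.64°, shortest Δλ = -113.49° (west) — crosses 180°.
Leg 3: +121.64° → +37.01°, shortest Δλ = -84.63° (west) — does not cross 180°.
Leg 4: +37.01° → +71.74°, shortest Δλ = 34.73° (east) — does not cross 180°.
Total crossings: 2.

2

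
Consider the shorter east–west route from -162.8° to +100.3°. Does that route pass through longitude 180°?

Naïve |100.3 − -162.8| = 263.1° > 180°, so the shorter arc goes the other way round — across 180°.
Signed shortest Δλ = ((100.3 − -162.8 + 180) mod 360) − 180 = -96.9°.
Going west by 96.9° from -162.8° passes through 180° before reaching +100.3°.

Yes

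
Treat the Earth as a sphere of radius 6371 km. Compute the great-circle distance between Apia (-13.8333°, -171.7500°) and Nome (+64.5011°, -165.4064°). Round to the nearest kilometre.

Δλ = -165.4064 − -171.7500 = 6.3436°.
Δφ = 64.5011 − -13.8333 = 78.3344°.
a = sin²(Δφ/2) + cos φ₁ · cos φ₂ · sin²(Δλ/2) = 0.400180.
c = 2·atan2(√a, √(1−a)) = 1.36981 rad → d = 6371·c ≈ 8727.03 km.

8727 km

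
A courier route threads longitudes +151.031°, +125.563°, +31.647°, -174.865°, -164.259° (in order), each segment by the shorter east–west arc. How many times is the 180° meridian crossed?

Leg 1: +151.031° → +125.563°, shortest Δλ = -25.468° (west) — does not cross 180°.
Leg 2: +125.563° → +31.647°, shortest Δλ = -93.916° (west) — does not cross 180°.
Leg 3: +31.647° → -174.865°, shortest Δλ = 153.488° (east) — crosses 180°.
Leg 4: -174.865° → -164.259°, shortest Δλ = 10.606° (east) — does not cross 180°.
Total crossings: 1.

1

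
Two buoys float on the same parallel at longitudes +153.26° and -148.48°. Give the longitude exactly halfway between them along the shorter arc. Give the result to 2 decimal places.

-177.61°

Signed shortest Δλ from +153.26° to -148.48° is +58.26°.
Midpoint longitude = +153.26° + (+58.26°)/2 = +153.26° + 29.13° = +182.39°.
Normalise into (−180°, 180°]: -177.61°.
(The naïve average (+153.26 + -148.48)/2 = 2.39° is on the wrong side of the globe.)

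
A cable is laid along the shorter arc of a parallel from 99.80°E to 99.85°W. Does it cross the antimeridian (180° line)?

Yes

Naïve |-99.85 − 99.80| = 199.65° > 180°, so the shorter arc goes the other way round — across 180°.
Signed shortest Δλ = ((-99.85 − 99.80 + 180) mod 360) − 180 = 160.35°.
Going east by 160.35° from +99.80° passes through 180° before reaching -99.85°.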